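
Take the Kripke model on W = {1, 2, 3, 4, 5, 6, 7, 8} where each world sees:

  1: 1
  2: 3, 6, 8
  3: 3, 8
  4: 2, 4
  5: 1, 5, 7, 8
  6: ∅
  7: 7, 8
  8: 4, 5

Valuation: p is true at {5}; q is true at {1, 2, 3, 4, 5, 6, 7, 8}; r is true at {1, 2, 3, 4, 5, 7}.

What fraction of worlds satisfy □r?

1/2

1: successors {1}; r there: 1:T. ✓
2: successors {3, 6, 8}; r there: 3:T, 6:F, 8:F. ✗
3: successors {3, 8}; r there: 3:T, 8:F. ✗
4: successors {2, 4}; r there: 2:T, 4:T. ✓
5: successors {1, 5, 7, 8}; r there: 1:T, 5:T, 7:T, 8:F. ✗
6: no successors, so □r holds vacuously. ✓
7: successors {7, 8}; r there: 7:T, 8:F. ✗
8: successors {4, 5}; r there: 4:T, 5:T. ✓
That's 4 of 8 worlds, so 4/8 = 1/2.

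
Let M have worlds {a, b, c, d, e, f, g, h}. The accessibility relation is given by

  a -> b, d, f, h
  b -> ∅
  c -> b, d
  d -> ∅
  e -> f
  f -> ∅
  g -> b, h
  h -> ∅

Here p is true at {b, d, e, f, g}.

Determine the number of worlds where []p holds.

a: successors {b, d, f, h}; p there: b:T, d:T, f:T, h:F. ✗
b: no successors, so []p holds vacuously. ✓
c: successors {b, d}; p there: b:T, d:T. ✓
d: no successors, so []p holds vacuously. ✓
e: successors {f}; p there: f:T. ✓
f: no successors, so []p holds vacuously. ✓
g: successors {b, h}; p there: b:T, h:F. ✗
h: no successors, so []p holds vacuously. ✓
Satisfying worlds: {b, c, d, e, f, h}.

6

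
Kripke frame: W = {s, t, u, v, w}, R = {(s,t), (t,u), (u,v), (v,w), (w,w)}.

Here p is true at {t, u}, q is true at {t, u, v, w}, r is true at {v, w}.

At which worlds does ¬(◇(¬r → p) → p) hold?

{s, v, w}

s: ◇(¬r → p) → p is F. ✓
t: ◇(¬r → p) → p is T. ✗
u: ◇(¬r → p) → p is T. ✗
v: ◇(¬r → p) → p is F. ✓
w: ◇(¬r → p) → p is F. ✓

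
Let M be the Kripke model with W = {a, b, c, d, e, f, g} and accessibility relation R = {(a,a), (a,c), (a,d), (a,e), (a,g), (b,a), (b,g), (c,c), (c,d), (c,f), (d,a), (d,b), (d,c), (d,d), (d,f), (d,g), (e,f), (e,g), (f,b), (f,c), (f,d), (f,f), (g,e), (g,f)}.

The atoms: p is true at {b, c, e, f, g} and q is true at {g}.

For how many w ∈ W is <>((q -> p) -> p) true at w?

7

a: successors {a, c, d, e, g}; (q -> p) -> p there: a:F, c:T, d:F, e:T, g:T. ✓
b: successors {a, g}; (q -> p) -> p there: a:F, g:T. ✓
c: successors {c, d, f}; (q -> p) -> p there: c:T, d:F, f:T. ✓
d: successors {a, b, c, d, f, g}; (q -> p) -> p there: a:F, b:T, c:T, d:F, f:T, g:T. ✓
e: successors {f, g}; (q -> p) -> p there: f:T, g:T. ✓
f: successors {b, c, d, f}; (q -> p) -> p there: b:T, c:T, d:F, f:T. ✓
g: successors {e, f}; (q -> p) -> p there: e:T, f:T. ✓
Satisfying worlds: {a, b, c, d, e, f, g}.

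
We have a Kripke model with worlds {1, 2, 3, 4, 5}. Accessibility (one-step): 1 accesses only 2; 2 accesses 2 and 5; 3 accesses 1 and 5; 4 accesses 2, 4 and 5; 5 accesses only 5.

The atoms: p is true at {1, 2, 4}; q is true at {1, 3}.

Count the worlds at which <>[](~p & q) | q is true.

1: <>[](~p & q) is F, q is T. ✓
2: <>[](~p & q) is F, q is F. ✗
3: <>[](~p & q) is F, q is T. ✓
4: <>[](~p & q) is F, q is F. ✗
5: <>[](~p & q) is F, q is F. ✗
Satisfying worlds: {1, 3}.

2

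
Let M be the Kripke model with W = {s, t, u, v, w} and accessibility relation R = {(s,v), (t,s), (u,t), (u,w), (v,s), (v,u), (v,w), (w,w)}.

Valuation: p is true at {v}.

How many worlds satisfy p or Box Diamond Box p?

s: p is F, Box Diamond Box p is T. ✓
t: p is F, Box Diamond Box p is F. ✗
u: p is F, Box Diamond Box p is F. ✗
v: p is T, Box Diamond Box p is F. ✓
w: p is F, Box Diamond Box p is F. ✗
Satisfying worlds: {s, v}.

2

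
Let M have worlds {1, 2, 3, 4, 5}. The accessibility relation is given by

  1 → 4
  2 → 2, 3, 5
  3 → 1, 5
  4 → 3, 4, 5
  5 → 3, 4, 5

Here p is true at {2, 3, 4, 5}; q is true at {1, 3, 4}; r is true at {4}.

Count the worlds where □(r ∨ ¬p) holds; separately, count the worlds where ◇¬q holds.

1 and 4

For □(r ∨ ¬p):
1: successors {4}; r ∨ ¬p there: 4:T. ✓
2: successors {2, 3, 5}; r ∨ ¬p there: 2:F, 3:F, 5:F. ✗
3: successors {1, 5}; r ∨ ¬p there: 1:T, 5:F. ✗
4: successors {3, 4, 5}; r ∨ ¬p there: 3:F, 4:T, 5:F. ✗
5: successors {3, 4, 5}; r ∨ ¬p there: 3:F, 4:T, 5:F. ✗
— 1 world.
For ◇¬q:
1: successors {4}; ¬q there: 4:F. ✗
2: successors {2, 3, 5}; ¬q there: 2:T, 3:F, 5:T. ✓
3: successors {1, 5}; ¬q there: 1:F, 5:T. ✓
4: successors {3, 4, 5}; ¬q there: 3:F, 4:F, 5:T. ✓
5: successors {3, 4, 5}; ¬q there: 3:F, 4:F, 5:T. ✓
— 4 worlds.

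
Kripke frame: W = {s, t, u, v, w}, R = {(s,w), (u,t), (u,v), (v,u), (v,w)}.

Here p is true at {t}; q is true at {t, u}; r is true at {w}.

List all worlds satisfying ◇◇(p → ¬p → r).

{u, v}

s: successors {w}; ◇(p → ¬p → r) there: w:F. ✗
t: no successors, so ◇◇(p → ¬p → r) fails. ✗
u: successors {t, v}; ◇(p → ¬p → r) there: t:F, v:T. ✓
v: successors {u, w}; ◇(p → ¬p → r) there: u:T, w:F. ✓
w: no successors, so ◇◇(p → ¬p → r) fails. ✗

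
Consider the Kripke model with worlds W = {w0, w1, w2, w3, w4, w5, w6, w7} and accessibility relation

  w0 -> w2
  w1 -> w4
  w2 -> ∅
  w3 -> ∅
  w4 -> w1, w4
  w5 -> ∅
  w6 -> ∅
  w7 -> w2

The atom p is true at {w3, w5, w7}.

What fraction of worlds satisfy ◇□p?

w0: successors {w2}; □p there: w2:T. ✓
w1: successors {w4}; □p there: w4:F. ✗
w2: no successors, so ◇□p fails. ✗
w3: no successors, so ◇□p fails. ✗
w4: successors {w1, w4}; □p there: w1:F, w4:F. ✗
w5: no successors, so ◇□p fails. ✗
w6: no successors, so ◇□p fails. ✗
w7: successors {w2}; □p there: w2:T. ✓
That's 2 of 8 worlds, so 2/8 = 1/4.

1/4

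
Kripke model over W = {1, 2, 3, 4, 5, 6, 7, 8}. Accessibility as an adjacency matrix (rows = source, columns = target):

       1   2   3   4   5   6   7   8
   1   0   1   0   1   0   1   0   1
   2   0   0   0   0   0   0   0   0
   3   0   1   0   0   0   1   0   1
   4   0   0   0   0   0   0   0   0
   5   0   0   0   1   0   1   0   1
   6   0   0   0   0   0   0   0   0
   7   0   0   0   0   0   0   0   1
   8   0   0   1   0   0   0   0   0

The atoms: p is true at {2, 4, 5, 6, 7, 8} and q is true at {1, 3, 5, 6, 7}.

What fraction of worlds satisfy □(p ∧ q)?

1: successors {2, 4, 6, 8}; p ∧ q there: 2:F, 4:F, 6:T, 8:F. ✗
2: no successors, so □(p ∧ q) holds vacuously. ✓
3: successors {2, 6, 8}; p ∧ q there: 2:F, 6:T, 8:F. ✗
4: no successors, so □(p ∧ q) holds vacuously. ✓
5: successors {4, 6, 8}; p ∧ q there: 4:F, 6:T, 8:F. ✗
6: no successors, so □(p ∧ q) holds vacuously. ✓
7: successors {8}; p ∧ q there: 8:F. ✗
8: successors {3}; p ∧ q there: 3:F. ✗
That's 3 of 8 worlds, so 3/8.

3/8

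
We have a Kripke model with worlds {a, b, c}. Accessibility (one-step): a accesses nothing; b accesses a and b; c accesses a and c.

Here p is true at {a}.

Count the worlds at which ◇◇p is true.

2

a: no successors, so ◇◇p fails. ✗
b: successors {a, b}; ◇p there: a:F, b:T. ✓
c: successors {a, c}; ◇p there: a:F, c:T. ✓
Satisfying worlds: {b, c}.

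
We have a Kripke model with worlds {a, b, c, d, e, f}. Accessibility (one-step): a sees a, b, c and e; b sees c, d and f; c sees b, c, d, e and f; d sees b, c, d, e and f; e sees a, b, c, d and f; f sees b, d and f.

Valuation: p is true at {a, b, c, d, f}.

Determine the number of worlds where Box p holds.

3

a: successors {a, b, c, e}; p there: a:T, b:T, c:T, e:F. ✗
b: successors {c, d, f}; p there: c:T, d:T, f:T. ✓
c: successors {b, c, d, e, f}; p there: b:T, c:T, d:T, e:F, f:T. ✗
d: successors {b, c, d, e, f}; p there: b:T, c:T, d:T, e:F, f:T. ✗
e: successors {a, b, c, d, f}; p there: a:T, b:T, c:T, d:T, f:T. ✓
f: successors {b, d, f}; p there: b:T, d:T, f:T. ✓
Satisfying worlds: {b, e, f}.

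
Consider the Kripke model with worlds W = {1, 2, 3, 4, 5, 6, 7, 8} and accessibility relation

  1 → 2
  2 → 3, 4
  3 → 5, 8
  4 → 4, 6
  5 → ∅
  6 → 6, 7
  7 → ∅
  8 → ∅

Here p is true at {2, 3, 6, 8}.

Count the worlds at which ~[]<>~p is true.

2

1: []<>~p is T. ✗
2: []<>~p is T. ✗
3: []<>~p is F. ✓
4: []<>~p is T. ✗
5: []<>~p is T. ✗
6: []<>~p is F. ✓
7: []<>~p is T. ✗
8: []<>~p is T. ✗
Satisfying worlds: {3, 6}.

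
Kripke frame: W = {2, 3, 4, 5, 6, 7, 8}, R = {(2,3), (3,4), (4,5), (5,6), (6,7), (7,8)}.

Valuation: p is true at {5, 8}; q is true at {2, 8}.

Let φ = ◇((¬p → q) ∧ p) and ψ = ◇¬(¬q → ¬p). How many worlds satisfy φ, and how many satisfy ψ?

For ◇((¬p → q) ∧ p):
2: successors {3}; (¬p → q) ∧ p there: 3:F. ✗
3: successors {4}; (¬p → q) ∧ p there: 4:F. ✗
4: successors {5}; (¬p → q) ∧ p there: 5:T. ✓
5: successors {6}; (¬p → q) ∧ p there: 6:F. ✗
6: successors {7}; (¬p → q) ∧ p there: 7:F. ✗
7: successors {8}; (¬p → q) ∧ p there: 8:T. ✓
8: no successors, so ◇((¬p → q) ∧ p) fails. ✗
— 2 worlds.
For ◇¬(¬q → ¬p):
2: successors {3}; ¬(¬q → ¬p) there: 3:F. ✗
3: successors {4}; ¬(¬q → ¬p) there: 4:F. ✗
4: successors {5}; ¬(¬q → ¬p) there: 5:T. ✓
5: successors {6}; ¬(¬q → ¬p) there: 6:F. ✗
6: successors {7}; ¬(¬q → ¬p) there: 7:F. ✗
7: successors {8}; ¬(¬q → ¬p) there: 8:F. ✗
8: no successors, so ◇¬(¬q → ¬p) fails. ✗
— 1 world.

2 and 1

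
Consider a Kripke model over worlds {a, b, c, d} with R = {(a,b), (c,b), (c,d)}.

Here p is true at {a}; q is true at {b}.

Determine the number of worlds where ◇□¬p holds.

a: successors {b}; □¬p there: b:T. ✓
b: no successors, so ◇□¬p fails. ✗
c: successors {b, d}; □¬p there: b:T, d:T. ✓
d: no successors, so ◇□¬p fails. ✗
Satisfying worlds: {a, c}.

2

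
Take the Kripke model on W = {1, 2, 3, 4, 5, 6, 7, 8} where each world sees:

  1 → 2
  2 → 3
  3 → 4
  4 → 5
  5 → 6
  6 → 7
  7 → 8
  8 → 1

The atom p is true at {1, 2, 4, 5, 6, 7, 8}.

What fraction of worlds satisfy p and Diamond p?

1: p is T, Diamond p is T. ✓
2: p is T, Diamond p is F. ✗
3: p is F, Diamond p is T. ✗
4: p is T, Diamond p is T. ✓
5: p is T, Diamond p is T. ✓
6: p is T, Diamond p is T. ✓
7: p is T, Diamond p is T. ✓
8: p is T, Diamond p is T. ✓
That's 6 of 8 worlds, so 6/8 = 3/4.

3/4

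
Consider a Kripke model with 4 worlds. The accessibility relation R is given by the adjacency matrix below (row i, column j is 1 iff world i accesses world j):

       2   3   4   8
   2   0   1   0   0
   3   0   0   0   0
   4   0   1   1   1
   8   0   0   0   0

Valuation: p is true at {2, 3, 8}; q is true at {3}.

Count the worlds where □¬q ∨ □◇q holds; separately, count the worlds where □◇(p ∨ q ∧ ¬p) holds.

For □¬q ∨ □◇q:
2: □¬q is F, □◇q is F. ✗
3: □¬q is T, □◇q is T. ✓
4: □¬q is F, □◇q is F. ✗
8: □¬q is T, □◇q is T. ✓
— 2 worlds.
For □◇(p ∨ q ∧ ¬p):
2: successors {3}; ◇(p ∨ q ∧ ¬p) there: 3:F. ✗
3: no successors, so □◇(p ∨ q ∧ ¬p) holds vacuously. ✓
4: successors {3, 4, 8}; ◇(p ∨ q ∧ ¬p) there: 3:F, 4:T, 8:F. ✗
8: no successors, so □◇(p ∨ q ∧ ¬p) holds vacuously. ✓
— 2 worlds.

2 and 2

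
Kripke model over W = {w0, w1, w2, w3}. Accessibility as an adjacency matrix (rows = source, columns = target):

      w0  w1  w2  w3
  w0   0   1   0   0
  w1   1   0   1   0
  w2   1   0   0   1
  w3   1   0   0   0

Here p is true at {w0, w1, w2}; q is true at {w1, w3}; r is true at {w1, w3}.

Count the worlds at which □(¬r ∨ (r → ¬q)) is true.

w0: successors {w1}; ¬r ∨ (r → ¬q) there: w1:F. ✗
w1: successors {w0, w2}; ¬r ∨ (r → ¬q) there: w0:T, w2:T. ✓
w2: successors {w0, w3}; ¬r ∨ (r → ¬q) there: w0:T, w3:F. ✗
w3: successors {w0}; ¬r ∨ (r → ¬q) there: w0:T. ✓
Satisfying worlds: {w1, w3}.

2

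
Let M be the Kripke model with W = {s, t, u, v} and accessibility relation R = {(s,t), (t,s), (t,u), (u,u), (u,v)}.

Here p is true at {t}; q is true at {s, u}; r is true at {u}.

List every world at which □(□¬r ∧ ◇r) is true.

s: successors {t}; □¬r ∧ ◇r there: t:F. ✗
t: successors {s, u}; □¬r ∧ ◇r there: s:F, u:F. ✗
u: successors {u, v}; □¬r ∧ ◇r there: u:F, v:F. ✗
v: no successors, so □(□¬r ∧ ◇r) holds vacuously. ✓

{v}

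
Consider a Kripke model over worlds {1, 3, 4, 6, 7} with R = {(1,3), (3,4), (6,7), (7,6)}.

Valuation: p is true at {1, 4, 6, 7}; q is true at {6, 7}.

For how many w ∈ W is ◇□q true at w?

1: successors {3}; □q there: 3:F. ✗
3: successors {4}; □q there: 4:T. ✓
4: no successors, so ◇□q fails. ✗
6: successors {7}; □q there: 7:T. ✓
7: successors {6}; □q there: 6:T. ✓
Satisfying worlds: {3, 6, 7}.

3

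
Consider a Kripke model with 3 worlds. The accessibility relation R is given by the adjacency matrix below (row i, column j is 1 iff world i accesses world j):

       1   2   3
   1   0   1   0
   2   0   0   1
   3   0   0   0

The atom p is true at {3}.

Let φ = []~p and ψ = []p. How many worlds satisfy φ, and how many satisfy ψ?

2 and 2

For []~p:
1: successors {2}; ~p there: 2:T. ✓
2: successors {3}; ~p there: 3:F. ✗
3: no successors, so []~p holds vacuously. ✓
— 2 worlds.
For []p:
1: successors {2}; p there: 2:F. ✗
2: successors {3}; p there: 3:T. ✓
3: no successors, so []p holds vacuously. ✓
— 2 worlds.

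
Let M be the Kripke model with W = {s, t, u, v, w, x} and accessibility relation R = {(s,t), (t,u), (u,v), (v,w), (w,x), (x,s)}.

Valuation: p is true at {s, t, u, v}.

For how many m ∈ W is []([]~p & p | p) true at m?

s: successors {t}; []~p & p | p there: t:T. ✓
t: successors {u}; []~p & p | p there: u:T. ✓
u: successors {v}; []~p & p | p there: v:T. ✓
v: successors {w}; []~p & p | p there: w:F. ✗
w: successors {x}; []~p & p | p there: x:F. ✗
x: successors {s}; []~p & p | p there: s:T. ✓
Satisfying worlds: {s, t, u, x}.

4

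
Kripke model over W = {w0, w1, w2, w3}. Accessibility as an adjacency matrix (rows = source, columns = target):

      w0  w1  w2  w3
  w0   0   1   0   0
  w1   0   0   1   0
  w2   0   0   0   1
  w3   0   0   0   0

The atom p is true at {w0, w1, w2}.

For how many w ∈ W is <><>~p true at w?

w0: successors {w1}; <>~p there: w1:F. ✗
w1: successors {w2}; <>~p there: w2:T. ✓
w2: successors {w3}; <>~p there: w3:F. ✗
w3: no successors, so <><>~p fails. ✗
Satisfying worlds: {w1}.

1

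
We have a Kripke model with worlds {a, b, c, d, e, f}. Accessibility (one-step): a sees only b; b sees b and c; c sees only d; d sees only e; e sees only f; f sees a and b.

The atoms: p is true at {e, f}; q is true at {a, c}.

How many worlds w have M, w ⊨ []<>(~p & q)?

a: successors {b}; <>(~p & q) there: b:T. ✓
b: successors {b, c}; <>(~p & q) there: b:T, c:F. ✗
c: successors {d}; <>(~p & q) there: d:F. ✗
d: successors {e}; <>(~p & q) there: e:F. ✗
e: successors {f}; <>(~p & q) there: f:T. ✓
f: successors {a, b}; <>(~p & q) there: a:F, b:T. ✗
Satisfying worlds: {a, e}.

2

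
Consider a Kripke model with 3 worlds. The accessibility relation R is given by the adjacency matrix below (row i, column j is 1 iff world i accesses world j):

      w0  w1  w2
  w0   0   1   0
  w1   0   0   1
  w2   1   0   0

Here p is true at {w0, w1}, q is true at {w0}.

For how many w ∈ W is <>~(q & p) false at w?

w0: successors {w1}; ~(q & p) there: w1:T. ✓
w1: successors {w2}; ~(q & p) there: w2:T. ✓
w2: successors {w0}; ~(q & p) there: w0:F. ✗
Satisfying worlds: {w0, w1}.
So <>~(q & p) fails at the other 1 world.

1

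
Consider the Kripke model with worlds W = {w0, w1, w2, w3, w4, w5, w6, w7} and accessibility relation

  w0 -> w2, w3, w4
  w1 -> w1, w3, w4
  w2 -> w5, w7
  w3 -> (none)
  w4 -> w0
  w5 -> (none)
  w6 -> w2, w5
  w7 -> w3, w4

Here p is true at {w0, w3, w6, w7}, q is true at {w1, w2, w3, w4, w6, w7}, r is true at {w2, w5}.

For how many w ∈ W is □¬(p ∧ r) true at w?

8

w0: successors {w2, w3, w4}; ¬(p ∧ r) there: w2:T, w3:T, w4:T. ✓
w1: successors {w1, w3, w4}; ¬(p ∧ r) there: w1:T, w3:T, w4:T. ✓
w2: successors {w5, w7}; ¬(p ∧ r) there: w5:T, w7:T. ✓
w3: no successors, so □¬(p ∧ r) holds vacuously. ✓
w4: successors {w0}; ¬(p ∧ r) there: w0:T. ✓
w5: no successors, so □¬(p ∧ r) holds vacuously. ✓
w6: successors {w2, w5}; ¬(p ∧ r) there: w2:T, w5:T. ✓
w7: successors {w3, w4}; ¬(p ∧ r) there: w3:T, w4:T. ✓
Satisfying worlds: {w0, w1, w2, w3, w4, w5, w6, w7}.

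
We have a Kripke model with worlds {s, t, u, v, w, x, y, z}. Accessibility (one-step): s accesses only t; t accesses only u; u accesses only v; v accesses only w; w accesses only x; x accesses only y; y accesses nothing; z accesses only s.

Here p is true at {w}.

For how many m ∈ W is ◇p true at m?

1

s: successors {t}; p there: t:F. ✗
t: successors {u}; p there: u:F. ✗
u: successors {v}; p there: v:F. ✗
v: successors {w}; p there: w:T. ✓
w: successors {x}; p there: x:F. ✗
x: successors {y}; p there: y:F. ✗
y: no successors, so ◇p fails. ✗
z: successors {s}; p there: s:F. ✗
Satisfying worlds: {v}.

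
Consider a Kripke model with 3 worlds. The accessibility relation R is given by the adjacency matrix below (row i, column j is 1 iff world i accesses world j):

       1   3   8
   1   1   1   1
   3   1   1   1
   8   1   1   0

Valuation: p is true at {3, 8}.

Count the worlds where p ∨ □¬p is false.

1

1: p is F, □¬p is F. ✗
3: p is T, □¬p is F. ✓
8: p is T, □¬p is F. ✓
Satisfying worlds: {3, 8}.
So p ∨ □¬p fails at the other 1 world.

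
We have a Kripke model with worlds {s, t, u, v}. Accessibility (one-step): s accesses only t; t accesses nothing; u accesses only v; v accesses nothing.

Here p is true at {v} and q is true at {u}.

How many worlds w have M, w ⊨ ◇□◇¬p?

2

s: successors {t}; □◇¬p there: t:T. ✓
t: no successors, so ◇□◇¬p fails. ✗
u: successors {v}; □◇¬p there: v:T. ✓
v: no successors, so ◇□◇¬p fails. ✗
Satisfying worlds: {s, u}.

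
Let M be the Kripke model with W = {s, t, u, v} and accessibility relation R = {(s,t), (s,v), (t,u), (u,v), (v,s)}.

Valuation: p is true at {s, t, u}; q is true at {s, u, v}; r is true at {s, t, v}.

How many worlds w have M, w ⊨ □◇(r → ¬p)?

s: successors {t, v}; ◇(r → ¬p) there: t:T, v:F. ✗
t: successors {u}; ◇(r → ¬p) there: u:T. ✓
u: successors {v}; ◇(r → ¬p) there: v:F. ✗
v: successors {s}; ◇(r → ¬p) there: s:T. ✓
Satisfying worlds: {t, v}.

2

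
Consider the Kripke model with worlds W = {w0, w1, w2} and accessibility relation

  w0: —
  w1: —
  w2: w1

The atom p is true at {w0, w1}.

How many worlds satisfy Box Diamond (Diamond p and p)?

2

w0: no successors, so Box Diamond (Diamond p and p) holds vacuously. ✓
w1: no successors, so Box Diamond (Diamond p and p) holds vacuously. ✓
w2: successors {w1}; Diamond (Diamond p and p) there: w1:F. ✗
Satisfying worlds: {w0, w1}.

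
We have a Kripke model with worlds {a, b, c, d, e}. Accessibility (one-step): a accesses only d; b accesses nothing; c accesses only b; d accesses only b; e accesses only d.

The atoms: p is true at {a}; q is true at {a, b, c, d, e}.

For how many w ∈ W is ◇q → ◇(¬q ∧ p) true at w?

a: ◇q is T, ◇(¬q ∧ p) is F. ✗
b: ◇q is F, ◇(¬q ∧ p) is F. ✓
c: ◇q is T, ◇(¬q ∧ p) is F. ✗
d: ◇q is T, ◇(¬q ∧ p) is F. ✗
e: ◇q is T, ◇(¬q ∧ p) is F. ✗
Satisfying worlds: {b}.

1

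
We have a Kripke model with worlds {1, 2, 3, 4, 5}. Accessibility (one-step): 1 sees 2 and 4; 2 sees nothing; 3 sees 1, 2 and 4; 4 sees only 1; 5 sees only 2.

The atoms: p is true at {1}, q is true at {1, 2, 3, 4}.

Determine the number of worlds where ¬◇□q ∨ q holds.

1: ¬◇□q is F, q is T. ✓
2: ¬◇□q is T, q is T. ✓
3: ¬◇□q is F, q is T. ✓
4: ¬◇□q is F, q is T. ✓
5: ¬◇□q is F, q is F. ✗
Satisfying worlds: {1, 2, 3, 4}.

4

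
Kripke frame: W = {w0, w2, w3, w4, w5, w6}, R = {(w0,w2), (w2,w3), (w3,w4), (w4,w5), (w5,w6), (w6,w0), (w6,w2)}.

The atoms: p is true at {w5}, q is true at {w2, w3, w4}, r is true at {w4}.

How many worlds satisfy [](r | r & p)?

w0: successors {w2}; r | r & p there: w2:F. ✗
w2: successors {w3}; r | r & p there: w3:F. ✗
w3: successors {w4}; r | r & p there: w4:T. ✓
w4: successors {w5}; r | r & p there: w5:F. ✗
w5: successors {w6}; r | r & p there: w6:F. ✗
w6: successors {w0, w2}; r | r & p there: w0:F, w2:F. ✗
Satisfying worlds: {w3}.

1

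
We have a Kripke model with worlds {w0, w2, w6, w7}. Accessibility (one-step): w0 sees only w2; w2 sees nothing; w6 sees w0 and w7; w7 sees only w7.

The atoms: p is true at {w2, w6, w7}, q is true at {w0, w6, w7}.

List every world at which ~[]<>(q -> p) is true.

{w0}

w0: []<>(q -> p) is F. ✓
w2: []<>(q -> p) is T. ✗
w6: []<>(q -> p) is T. ✗
w7: []<>(q -> p) is T. ✗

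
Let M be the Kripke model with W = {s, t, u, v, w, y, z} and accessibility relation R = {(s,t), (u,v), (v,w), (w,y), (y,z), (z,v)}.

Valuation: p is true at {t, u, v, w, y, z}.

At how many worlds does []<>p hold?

6

s: successors {t}; <>p there: t:F. ✗
t: no successors, so []<>p holds vacuously. ✓
u: successors {v}; <>p there: v:T. ✓
v: successors {w}; <>p there: w:T. ✓
w: successors {y}; <>p there: y:T. ✓
y: successors {z}; <>p there: z:T. ✓
z: successors {v}; <>p there: v:T. ✓
Satisfying worlds: {t, u, v, w, y, z}.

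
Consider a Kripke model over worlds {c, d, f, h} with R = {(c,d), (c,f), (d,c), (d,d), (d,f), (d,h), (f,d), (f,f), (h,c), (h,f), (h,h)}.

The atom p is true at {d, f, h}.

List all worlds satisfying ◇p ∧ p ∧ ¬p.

c: ◇p ∧ p is F, ¬p is T. ✗
d: ◇p ∧ p is T, ¬p is F. ✗
f: ◇p ∧ p is T, ¬p is F. ✗
h: ◇p ∧ p is T, ¬p is F. ✗

∅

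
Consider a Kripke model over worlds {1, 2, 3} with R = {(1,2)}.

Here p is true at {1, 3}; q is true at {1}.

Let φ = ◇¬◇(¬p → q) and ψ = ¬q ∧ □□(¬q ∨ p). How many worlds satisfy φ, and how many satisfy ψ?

For ◇¬◇(¬p → q):
1: successors {2}; ¬◇(¬p → q) there: 2:T. ✓
2: no successors, so ◇¬◇(¬p → q) fails. ✗
3: no successors, so ◇¬◇(¬p → q) fails. ✗
— 1 world.
For ¬q ∧ □□(¬q ∨ p):
1: ¬q is F, □□(¬q ∨ p) is T. ✗
2: ¬q is T, □□(¬q ∨ p) is T. ✓
3: ¬q is T, □□(¬q ∨ p) is T. ✓
— 2 worlds.

1 and 2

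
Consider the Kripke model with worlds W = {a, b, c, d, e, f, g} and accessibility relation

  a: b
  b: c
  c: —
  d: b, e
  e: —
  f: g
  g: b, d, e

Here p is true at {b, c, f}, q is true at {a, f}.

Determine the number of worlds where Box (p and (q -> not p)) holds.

4

a: successors {b}; p and (q -> not p) there: b:T. ✓
b: successors {c}; p and (q -> not p) there: c:T. ✓
c: no successors, so Box (p and (q -> not p)) holds vacuously. ✓
d: successors {b, e}; p and (q -> not p) there: b:T, e:F. ✗
e: no successors, so Box (p and (q -> not p)) holds vacuously. ✓
f: successors {g}; p and (q -> not p) there: g:F. ✗
g: successors {b, d, e}; p and (q -> not p) there: b:T, d:F, e:F. ✗
Satisfying worlds: {a, b, c, e}.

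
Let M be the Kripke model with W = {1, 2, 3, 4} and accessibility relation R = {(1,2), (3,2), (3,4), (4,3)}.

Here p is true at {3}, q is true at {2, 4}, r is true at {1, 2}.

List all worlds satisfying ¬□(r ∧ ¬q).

{1, 3, 4}

1: □(r ∧ ¬q) is F. ✓
2: □(r ∧ ¬q) is T. ✗
3: □(r ∧ ¬q) is F. ✓
4: □(r ∧ ¬q) is F. ✓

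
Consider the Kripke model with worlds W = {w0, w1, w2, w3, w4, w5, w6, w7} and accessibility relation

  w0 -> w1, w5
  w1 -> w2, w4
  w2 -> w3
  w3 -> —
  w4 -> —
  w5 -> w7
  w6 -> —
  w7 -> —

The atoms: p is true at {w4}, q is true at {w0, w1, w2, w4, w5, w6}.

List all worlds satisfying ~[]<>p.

w0: []<>p is F. ✓
w1: []<>p is F. ✓
w2: []<>p is F. ✓
w3: []<>p is T. ✗
w4: []<>p is T. ✗
w5: []<>p is F. ✓
w6: []<>p is T. ✗
w7: []<>p is T. ✗

{w0, w1, w2, w5}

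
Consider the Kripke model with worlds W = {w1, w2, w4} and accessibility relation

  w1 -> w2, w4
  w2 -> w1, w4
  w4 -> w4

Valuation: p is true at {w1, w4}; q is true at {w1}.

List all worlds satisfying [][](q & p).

∅

w1: successors {w2, w4}; [](q & p) there: w2:F, w4:F. ✗
w2: successors {w1, w4}; [](q & p) there: w1:F, w4:F. ✗
w4: successors {w4}; [](q & p) there: w4:F. ✗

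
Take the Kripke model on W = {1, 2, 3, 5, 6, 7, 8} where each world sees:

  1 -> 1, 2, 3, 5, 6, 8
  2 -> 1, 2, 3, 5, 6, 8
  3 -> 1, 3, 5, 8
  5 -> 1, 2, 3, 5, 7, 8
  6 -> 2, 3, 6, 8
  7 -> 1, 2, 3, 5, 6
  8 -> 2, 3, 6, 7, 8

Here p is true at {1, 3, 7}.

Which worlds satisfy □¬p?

1: successors {1, 2, 3, 5, 6, 8}; ¬p there: 1:F, 2:T, 3:F, 5:T, 6:T, 8:T. ✗
2: successors {1, 2, 3, 5, 6, 8}; ¬p there: 1:F, 2:T, 3:F, 5:T, 6:T, 8:T. ✗
3: successors {1, 3, 5, 8}; ¬p there: 1:F, 3:F, 5:T, 8:T. ✗
5: successors {1, 2, 3, 5, 7, 8}; ¬p there: 1:F, 2:T, 3:F, 5:T, 7:F, 8:T. ✗
6: successors {2, 3, 6, 8}; ¬p there: 2:T, 3:F, 6:T, 8:T. ✗
7: successors {1, 2, 3, 5, 6}; ¬p there: 1:F, 2:T, 3:F, 5:T, 6:T. ✗
8: successors {2, 3, 6, 7, 8}; ¬p there: 2:T, 3:F, 6:T, 7:F, 8:T. ✗

∅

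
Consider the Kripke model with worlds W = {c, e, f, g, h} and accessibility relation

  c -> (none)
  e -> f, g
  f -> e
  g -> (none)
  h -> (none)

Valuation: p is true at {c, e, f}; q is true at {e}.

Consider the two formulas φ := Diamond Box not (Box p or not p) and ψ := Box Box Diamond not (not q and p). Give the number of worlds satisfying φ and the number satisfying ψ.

1 and 4

For Diamond Box not (Box p or not p):
c: no successors, so Diamond Box not (Box p or not p) fails. ✗
e: successors {f, g}; Box not (Box p or not p) there: f:T, g:T. ✓
f: successors {e}; Box not (Box p or not p) there: e:F. ✗
g: no successors, so Diamond Box not (Box p or not p) fails. ✗
h: no successors, so Diamond Box not (Box p or not p) fails. ✗
— 1 world.
For Box Box Diamond not (not q and p):
c: no successors, so Box Box Diamond not (not q and p) holds vacuously. ✓
e: successors {f, g}; Box Diamond not (not q and p) there: f:T, g:T. ✓
f: successors {e}; Box Diamond not (not q and p) there: e:F. ✗
g: no successors, so Box Box Diamond not (not q and p) holds vacuously. ✓
h: no successors, so Box Box Diamond not (not q and p) holds vacuously. ✓
— 4 worlds.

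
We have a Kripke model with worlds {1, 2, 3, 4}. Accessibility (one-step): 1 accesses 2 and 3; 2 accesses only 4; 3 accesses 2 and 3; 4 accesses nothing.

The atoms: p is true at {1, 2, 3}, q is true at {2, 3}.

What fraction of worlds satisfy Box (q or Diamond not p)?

3/4

1: successors {2, 3}; q or Diamond not p there: 2:T, 3:T. ✓
2: successors {4}; q or Diamond not p there: 4:F. ✗
3: successors {2, 3}; q or Diamond not p there: 2:T, 3:T. ✓
4: no successors, so Box (q or Diamond not p) holds vacuously. ✓
That's 3 of 4 worlds, so 3/4.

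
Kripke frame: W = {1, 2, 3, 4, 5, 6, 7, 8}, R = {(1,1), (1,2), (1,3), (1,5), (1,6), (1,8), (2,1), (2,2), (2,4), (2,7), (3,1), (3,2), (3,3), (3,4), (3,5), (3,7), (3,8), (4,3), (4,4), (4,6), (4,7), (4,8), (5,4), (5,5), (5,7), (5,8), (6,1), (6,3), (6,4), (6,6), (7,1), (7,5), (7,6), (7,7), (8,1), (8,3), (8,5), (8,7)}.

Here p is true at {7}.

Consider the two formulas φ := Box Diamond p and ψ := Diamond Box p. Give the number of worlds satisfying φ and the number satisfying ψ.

For Box Diamond p:
1: successors {1, 2, 3, 5, 6, 8}; Diamond p there: 1:F, 2:T, 3:T, 5:T, 6:F, 8:T. ✗
2: successors {1, 2, 4, 7}; Diamond p there: 1:F, 2:T, 4:T, 7:T. ✗
3: successors {1, 2, 3, 4, 5, 7, 8}; Diamond p there: 1:F, 2:T, 3:T, 4:T, 5:T, 7:T, 8:T. ✗
4: successors {3, 4, 6, 7, 8}; Diamond p there: 3:T, 4:T, 6:F, 7:T, 8:T. ✗
5: successors {4, 5, 7, 8}; Diamond p there: 4:T, 5:T, 7:T, 8:T. ✓
6: successors {1, 3, 4, 6}; Diamond p there: 1:F, 3:T, 4:T, 6:F. ✗
7: successors {1, 5, 6, 7}; Diamond p there: 1:F, 5:T, 6:F, 7:T. ✗
8: successors {1, 3, 5, 7}; Diamond p there: 1:F, 3:T, 5:T, 7:T. ✗
— 1 world.
For Diamond Box p:
1: successors {1, 2, 3, 5, 6, 8}; Box p there: 1:F, 2:F, 3:F, 5:F, 6:F, 8:F. ✗
2: successors {1, 2, 4, 7}; Box p there: 1:F, 2:F, 4:F, 7:F. ✗
3: successors {1, 2, 3, 4, 5, 7, 8}; Box p there: 1:F, 2:F, 3:F, 4:F, 5:F, 7:F, 8:F. ✗
4: successors {3, 4, 6, 7, 8}; Box p there: 3:F, 4:F, 6:F, 7:F, 8:F. ✗
5: successors {4, 5, 7, 8}; Box p there: 4:F, 5:F, 7:F, 8:F. ✗
6: successors {1, 3, 4, 6}; Box p there: 1:F, 3:F, 4:F, 6:F. ✗
7: successors {1, 5, 6, 7}; Box p there: 1:F, 5:F, 6:F, 7:F. ✗
8: successors {1, 3, 5, 7}; Box p there: 1:F, 3:F, 5:F, 7:F. ✗
— 0 worlds.

1 and 0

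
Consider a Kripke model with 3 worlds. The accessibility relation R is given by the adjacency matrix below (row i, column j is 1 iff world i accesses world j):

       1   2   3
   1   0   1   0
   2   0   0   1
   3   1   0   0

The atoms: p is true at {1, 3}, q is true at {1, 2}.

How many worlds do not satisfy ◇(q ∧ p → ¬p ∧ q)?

1: successors {2}; q ∧ p → ¬p ∧ q there: 2:T. ✓
2: successors {3}; q ∧ p → ¬p ∧ q there: 3:T. ✓
3: successors {1}; q ∧ p → ¬p ∧ q there: 1:F. ✗
Satisfying worlds: {1, 2}.
So ◇(q ∧ p → ¬p ∧ q) fails at the other 1 world.

1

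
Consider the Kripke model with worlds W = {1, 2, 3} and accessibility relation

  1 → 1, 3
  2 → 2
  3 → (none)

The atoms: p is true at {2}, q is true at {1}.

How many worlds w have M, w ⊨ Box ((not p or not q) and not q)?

1: successors {1, 3}; (not p or not q) and not q there: 1:F, 3:T. ✗
2: successors {2}; (not p or not q) and not q there: 2:T. ✓
3: no successors, so Box ((not p or not q) and not q) holds vacuously. ✓
Satisfying worlds: {2, 3}.

2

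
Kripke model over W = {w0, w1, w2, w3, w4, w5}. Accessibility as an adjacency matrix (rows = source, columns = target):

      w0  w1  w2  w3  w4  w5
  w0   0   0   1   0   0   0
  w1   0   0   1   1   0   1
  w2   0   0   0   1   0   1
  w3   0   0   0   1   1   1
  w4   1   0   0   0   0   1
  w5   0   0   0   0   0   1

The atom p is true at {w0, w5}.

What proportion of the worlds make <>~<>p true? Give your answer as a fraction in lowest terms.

1/6

w0: successors {w2}; ~<>p there: w2:F. ✗
w1: successors {w2, w3, w5}; ~<>p there: w2:F, w3:F, w5:F. ✗
w2: successors {w3, w5}; ~<>p there: w3:F, w5:F. ✗
w3: successors {w3, w4, w5}; ~<>p there: w3:F, w4:F, w5:F. ✗
w4: successors {w0, w5}; ~<>p there: w0:T, w5:F. ✓
w5: successors {w5}; ~<>p there: w5:F. ✗
That's 1 of 6 worlds, so 1/6.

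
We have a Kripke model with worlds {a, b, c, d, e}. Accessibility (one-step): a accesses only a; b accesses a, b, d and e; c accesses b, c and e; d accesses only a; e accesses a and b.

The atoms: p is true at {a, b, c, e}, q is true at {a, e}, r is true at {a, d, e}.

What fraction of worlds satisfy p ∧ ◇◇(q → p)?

4/5

a: p is T, ◇◇(q → p) is T. ✓
b: p is T, ◇◇(q → p) is T. ✓
c: p is T, ◇◇(q → p) is T. ✓
d: p is F, ◇◇(q → p) is T. ✗
e: p is T, ◇◇(q → p) is T. ✓
That's 4 of 5 worlds, so 4/5.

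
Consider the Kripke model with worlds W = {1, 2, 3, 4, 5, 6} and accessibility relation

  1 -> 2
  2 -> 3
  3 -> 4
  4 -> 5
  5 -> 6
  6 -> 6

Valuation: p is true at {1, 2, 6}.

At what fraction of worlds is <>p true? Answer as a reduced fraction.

1: successors {2}; p there: 2:T. ✓
2: successors {3}; p there: 3:F. ✗
3: successors {4}; p there: 4:F. ✗
4: successors {5}; p there: 5:F. ✗
5: successors {6}; p there: 6:T. ✓
6: successors {6}; p there: 6:T. ✓
That's 3 of 6 worlds, so 3/6 = 1/2.

1/2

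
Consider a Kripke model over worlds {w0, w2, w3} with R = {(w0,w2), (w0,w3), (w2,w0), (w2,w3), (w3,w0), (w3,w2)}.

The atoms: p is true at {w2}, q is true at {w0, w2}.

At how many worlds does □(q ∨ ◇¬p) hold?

w0: successors {w2, w3}; q ∨ ◇¬p there: w2:T, w3:T. ✓
w2: successors {w0, w3}; q ∨ ◇¬p there: w0:T, w3:T. ✓
w3: successors {w0, w2}; q ∨ ◇¬p there: w0:T, w2:T. ✓
Satisfying worlds: {w0, w2, w3}.

3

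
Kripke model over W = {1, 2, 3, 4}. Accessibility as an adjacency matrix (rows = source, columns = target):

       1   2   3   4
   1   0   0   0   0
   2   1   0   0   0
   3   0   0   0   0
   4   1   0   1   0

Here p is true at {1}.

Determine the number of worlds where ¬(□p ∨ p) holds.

1

1: □p ∨ p is T. ✗
2: □p ∨ p is T. ✗
3: □p ∨ p is T. ✗
4: □p ∨ p is F. ✓
Satisfying worlds: {4}.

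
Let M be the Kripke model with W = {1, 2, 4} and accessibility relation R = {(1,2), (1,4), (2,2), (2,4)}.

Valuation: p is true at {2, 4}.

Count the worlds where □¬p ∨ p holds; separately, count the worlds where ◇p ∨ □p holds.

For □¬p ∨ p:
1: □¬p is F, p is F. ✗
2: □¬p is F, p is T. ✓
4: □¬p is T, p is T. ✓
— 2 worlds.
For ◇p ∨ □p:
1: ◇p is T, □p is T. ✓
2: ◇p is T, □p is T. ✓
4: ◇p is F, □p is T. ✓
— 3 worlds.

2 and 3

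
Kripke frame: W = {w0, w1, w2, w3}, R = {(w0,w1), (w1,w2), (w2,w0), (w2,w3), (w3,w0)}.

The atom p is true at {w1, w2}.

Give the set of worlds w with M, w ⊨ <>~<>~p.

w0: successors {w1}; ~<>~p there: w1:T. ✓
w1: successors {w2}; ~<>~p there: w2:F. ✗
w2: successors {w0, w3}; ~<>~p there: w0:T, w3:F. ✓
w3: successors {w0}; ~<>~p there: w0:T. ✓

{w0, w2, w3}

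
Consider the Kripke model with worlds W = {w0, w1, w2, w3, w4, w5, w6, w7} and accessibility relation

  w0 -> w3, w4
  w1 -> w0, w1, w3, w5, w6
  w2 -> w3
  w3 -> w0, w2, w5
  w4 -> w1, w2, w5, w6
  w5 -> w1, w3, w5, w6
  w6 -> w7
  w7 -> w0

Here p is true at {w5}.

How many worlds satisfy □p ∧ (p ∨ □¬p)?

0

w0: □p is F, p ∨ □¬p is T. ✗
w1: □p is F, p ∨ □¬p is F. ✗
w2: □p is F, p ∨ □¬p is T. ✗
w3: □p is F, p ∨ □¬p is F. ✗
w4: □p is F, p ∨ □¬p is F. ✗
w5: □p is F, p ∨ □¬p is T. ✗
w6: □p is F, p ∨ □¬p is T. ✗
w7: □p is F, p ∨ □¬p is T. ✗
Satisfying worlds: ∅.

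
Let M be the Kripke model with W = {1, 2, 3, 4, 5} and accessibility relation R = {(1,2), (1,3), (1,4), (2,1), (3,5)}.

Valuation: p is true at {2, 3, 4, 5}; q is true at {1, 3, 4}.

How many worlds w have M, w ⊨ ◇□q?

1: successors {2, 3, 4}; □q there: 2:T, 3:F, 4:T. ✓
2: successors {1}; □q there: 1:F. ✗
3: successors {5}; □q there: 5:T. ✓
4: no successors, so ◇□q fails. ✗
5: no successors, so ◇□q fails. ✗
Satisfying worlds: {1, 3}.

2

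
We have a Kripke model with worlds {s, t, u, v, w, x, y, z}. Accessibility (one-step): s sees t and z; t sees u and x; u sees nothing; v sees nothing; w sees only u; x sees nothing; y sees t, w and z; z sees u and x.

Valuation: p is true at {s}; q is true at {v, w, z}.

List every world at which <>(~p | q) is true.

{s, t, w, y, z}

s: successors {t, z}; ~p | q there: t:T, z:T. ✓
t: successors {u, x}; ~p | q there: u:T, x:T. ✓
u: no successors, so <>(~p | q) fails. ✗
v: no successors, so <>(~p | q) fails. ✗
w: successors {u}; ~p | q there: u:T. ✓
x: no successors, so <>(~p | q) fails. ✗
y: successors {t, w, z}; ~p | q there: t:T, w:T, z:T. ✓
z: successors {u, x}; ~p | q there: u:T, x:T. ✓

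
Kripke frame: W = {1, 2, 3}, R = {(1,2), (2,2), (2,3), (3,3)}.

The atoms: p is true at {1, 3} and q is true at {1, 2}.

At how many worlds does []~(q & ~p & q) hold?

1

1: successors {2}; ~(q & ~p & q) there: 2:F. ✗
2: successors {2, 3}; ~(q & ~p & q) there: 2:F, 3:T. ✗
3: successors {3}; ~(q & ~p & q) there: 3:T. ✓
Satisfying worlds: {3}.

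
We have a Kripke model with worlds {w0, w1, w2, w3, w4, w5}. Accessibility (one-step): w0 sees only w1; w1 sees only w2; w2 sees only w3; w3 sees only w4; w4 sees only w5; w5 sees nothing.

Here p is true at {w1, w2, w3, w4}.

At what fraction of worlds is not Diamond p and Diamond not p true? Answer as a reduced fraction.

1/6

w0: not Diamond p is F, Diamond not p is F. ✗
w1: not Diamond p is F, Diamond not p is F. ✗
w2: not Diamond p is F, Diamond not p is F. ✗
w3: not Diamond p is F, Diamond not p is F. ✗
w4: not Diamond p is T, Diamond not p is T. ✓
w5: not Diamond p is T, Diamond not p is F. ✗
That's 1 of 6 worlds, so 1/6.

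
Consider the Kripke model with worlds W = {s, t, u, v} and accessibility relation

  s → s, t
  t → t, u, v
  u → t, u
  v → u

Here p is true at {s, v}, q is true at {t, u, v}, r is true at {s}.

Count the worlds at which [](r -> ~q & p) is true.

4

s: successors {s, t}; r -> ~q & p there: s:T, t:T. ✓
t: successors {t, u, v}; r -> ~q & p there: t:T, u:T, v:T. ✓
u: successors {t, u}; r -> ~q & p there: t:T, u:T. ✓
v: successors {u}; r -> ~q & p there: u:T. ✓
Satisfying worlds: {s, t, u, v}.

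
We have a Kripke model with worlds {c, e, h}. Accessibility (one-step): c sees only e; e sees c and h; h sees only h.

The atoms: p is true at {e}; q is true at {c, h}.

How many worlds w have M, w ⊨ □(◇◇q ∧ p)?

1

c: successors {e}; ◇◇q ∧ p there: e:T. ✓
e: successors {c, h}; ◇◇q ∧ p there: c:F, h:F. ✗
h: successors {h}; ◇◇q ∧ p there: h:F. ✗
Satisfying worlds: {c}.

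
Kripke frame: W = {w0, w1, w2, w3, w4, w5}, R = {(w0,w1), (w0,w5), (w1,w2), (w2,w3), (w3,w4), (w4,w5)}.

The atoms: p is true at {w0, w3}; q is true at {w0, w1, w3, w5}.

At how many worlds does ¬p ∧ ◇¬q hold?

w0: ¬p is F, ◇¬q is F. ✗
w1: ¬p is T, ◇¬q is T. ✓
w2: ¬p is T, ◇¬q is F. ✗
w3: ¬p is F, ◇¬q is T. ✗
w4: ¬p is T, ◇¬q is F. ✗
w5: ¬p is T, ◇¬q is F. ✗
Satisfying worlds: {w1}.

1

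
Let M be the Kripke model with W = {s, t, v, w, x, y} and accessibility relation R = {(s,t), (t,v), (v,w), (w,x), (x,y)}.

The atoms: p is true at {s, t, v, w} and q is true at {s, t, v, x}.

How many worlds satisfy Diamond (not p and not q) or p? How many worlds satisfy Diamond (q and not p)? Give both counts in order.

5 and 1

For Diamond (not p and not q) or p:
s: Diamond (not p and not q) is F, p is T. ✓
t: Diamond (not p and not q) is F, p is T. ✓
v: Diamond (not p and not q) is F, p is T. ✓
w: Diamond (not p and not q) is F, p is T. ✓
x: Diamond (not p and not q) is T, p is F. ✓
y: Diamond (not p and not q) is F, p is F. ✗
— 5 worlds.
For Diamond (q and not p):
s: successors {t}; q and not p there: t:F. ✗
t: successors {v}; q and not p there: v:F. ✗
v: successors {w}; q and not p there: w:F. ✗
w: successors {x}; q and not p there: x:T. ✓
x: successors {y}; q and not p there: y:F. ✗
y: no successors, so Diamond (q and not p) fails. ✗
— 1 world.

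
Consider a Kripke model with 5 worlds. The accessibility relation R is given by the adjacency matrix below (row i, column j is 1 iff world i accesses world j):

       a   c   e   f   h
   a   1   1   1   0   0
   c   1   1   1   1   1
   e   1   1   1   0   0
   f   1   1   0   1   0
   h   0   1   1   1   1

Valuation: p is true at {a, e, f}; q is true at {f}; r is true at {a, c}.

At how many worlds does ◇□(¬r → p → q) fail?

2

a: successors {a, c, e}; □(¬r → p → q) there: a:F, c:F, e:F. ✗
c: successors {a, c, e, f, h}; □(¬r → p → q) there: a:F, c:F, e:F, f:T, h:F. ✓
e: successors {a, c, e}; □(¬r → p → q) there: a:F, c:F, e:F. ✗
f: successors {a, c, f}; □(¬r → p → q) there: a:F, c:F, f:T. ✓
h: successors {c, e, f, h}; □(¬r → p → q) there: c:F, e:F, f:T, h:F. ✓
Satisfying worlds: {c, f, h}.
So ◇□(¬r → p → q) fails at the other 2 worlds.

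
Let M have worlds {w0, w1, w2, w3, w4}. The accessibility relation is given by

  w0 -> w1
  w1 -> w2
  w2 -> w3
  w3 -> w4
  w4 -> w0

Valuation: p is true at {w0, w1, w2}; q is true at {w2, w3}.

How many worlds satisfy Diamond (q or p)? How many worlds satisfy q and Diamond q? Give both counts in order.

4 and 1

For Diamond (q or p):
w0: successors {w1}; q or p there: w1:T. ✓
w1: successors {w2}; q or p there: w2:T. ✓
w2: successors {w3}; q or p there: w3:T. ✓
w3: successors {w4}; q or p there: w4:F. ✗
w4: successors {w0}; q or p there: w0:T. ✓
— 4 worlds.
For q and Diamond q:
w0: q is F, Diamond q is F. ✗
w1: q is F, Diamond q is T. ✗
w2: q is T, Diamond q is T. ✓
w3: q is T, Diamond q is F. ✗
w4: q is F, Diamond q is F. ✗
— 1 world.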